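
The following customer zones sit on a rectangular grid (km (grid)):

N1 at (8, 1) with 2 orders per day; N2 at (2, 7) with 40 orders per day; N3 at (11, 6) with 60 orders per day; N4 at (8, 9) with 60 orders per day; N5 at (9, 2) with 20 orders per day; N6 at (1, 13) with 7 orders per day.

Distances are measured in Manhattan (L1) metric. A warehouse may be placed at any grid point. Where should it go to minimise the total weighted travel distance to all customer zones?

Manhattan distance separates: Σwᵢ(|x−xᵢ|+|y−yᵢ|) = Σwᵢ|x−xᵢ| + Σwᵢ|y−yᵢ|, so x and y are optimised independently as 1-D weighted medians.
Total weight W = 189; half = 94.5.
x-coordinate, sorted with cumulative weight:
  x=1 (N6, w=7) cum 7
  x=2 (N2, w=40) cum 47
  x=8 (N1, w=2) cum 49
  x=8 (N4, w=60) cum 109  ← median
  x=9 (N5, w=20) cum 129
  x=11 (N3, w=60) cum 189
⇒ x* = 8
y-coordinate, sorted with cumulative weight:
  y=1 (N1, w=2) cum 2
  y=2 (N5, w=20) cum 22
  y=6 (N3, w=60) cum 82
  y=7 (N2, w=40) cum 122  ← median
  y=9 (N4, w=60) cum 182
  y=13 (N6, w=7) cum 189
⇒ y* = 7

(8, 7)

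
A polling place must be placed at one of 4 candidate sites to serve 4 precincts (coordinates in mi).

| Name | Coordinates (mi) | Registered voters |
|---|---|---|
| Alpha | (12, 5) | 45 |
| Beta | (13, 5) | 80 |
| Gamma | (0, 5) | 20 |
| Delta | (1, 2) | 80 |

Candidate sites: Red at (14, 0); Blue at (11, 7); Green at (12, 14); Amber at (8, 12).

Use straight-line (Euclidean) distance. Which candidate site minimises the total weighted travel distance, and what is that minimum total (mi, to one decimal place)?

Total weighted distance at each candidate:
  Red (14, 0): total = 1999.8
  Blue (11, 7): total = 1444.9
  Green (12, 14): total = 2731.7
  Amber (8, 12): total = 2240.1
Minimum is at Blue with total 1444.9 mi.

Blue, total 1444.9 mi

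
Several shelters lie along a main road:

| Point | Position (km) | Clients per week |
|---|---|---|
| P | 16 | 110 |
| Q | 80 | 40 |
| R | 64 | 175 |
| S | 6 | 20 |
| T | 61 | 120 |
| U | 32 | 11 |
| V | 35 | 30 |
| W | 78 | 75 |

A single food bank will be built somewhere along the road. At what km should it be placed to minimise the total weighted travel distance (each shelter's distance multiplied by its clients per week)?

x = 61

For a sum of weighted absolute distances on a line, the optimum is the weighted median (not the mean). Total weight W = 581; half-weight = 290.5.
Sort by position and accumulate weight:
  km 6 (S, w=20) → cum 20
  km 16 (P, w=110) → cum 130
  km 32 (U, w=11) → cum 141
  km 35 (V, w=30) → cum 171
  km 61 (T, w=120) → cum 291  ≥ 290.5 → median here
  km 64 (R, w=175) → cum 466
  km 78 (W, w=75) → cum 541
  km 80 (Q, w=40) → cum 581
Optimal location: km 61.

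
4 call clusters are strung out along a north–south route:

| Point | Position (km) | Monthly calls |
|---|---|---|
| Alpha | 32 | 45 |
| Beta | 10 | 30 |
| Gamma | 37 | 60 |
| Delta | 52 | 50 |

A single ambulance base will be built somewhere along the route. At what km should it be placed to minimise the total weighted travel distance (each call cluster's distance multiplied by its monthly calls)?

x = 37

For a sum of weighted absolute distances on a line, the optimum is the weighted median (not the mean). Total weight W = 185; half-weight = 92.5.
Sort by position and accumulate weight:
  km 10 (Beta, w=30) → cum 30
  km 32 (Alpha, w=45) → cum 75
  km 37 (Gamma, w=60) → cum 135  ≥ 92.5 → median here
  km 52 (Delta, w=50) → cum 185
Optimal location: km 37.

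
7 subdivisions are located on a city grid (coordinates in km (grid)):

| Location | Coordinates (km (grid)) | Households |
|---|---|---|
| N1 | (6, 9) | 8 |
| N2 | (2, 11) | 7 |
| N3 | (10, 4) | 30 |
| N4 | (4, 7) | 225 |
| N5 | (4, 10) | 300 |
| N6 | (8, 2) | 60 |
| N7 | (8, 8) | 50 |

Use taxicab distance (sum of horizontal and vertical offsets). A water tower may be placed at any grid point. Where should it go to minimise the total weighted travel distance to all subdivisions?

(4, 8)

Manhattan distance separates: Σwᵢ(|x−xᵢ|+|y−yᵢ|) = Σwᵢ|x−xᵢ| + Σwᵢ|y−yᵢ|, so x and y are optimised independently as 1-D weighted medians.
Total weight W = 680; half = 340.
x-coordinate, sorted with cumulative weight:
  x=2 (N2, w=7) cum 7
  x=4 (N4, w=225) cum 232
  x=4 (N5, w=300) cum 532  ← median
  x=6 (N1, w=8) cum 540
  x=8 (N6, w=60) cum 600
  x=8 (N7, w=50) cum 650
  x=10 (N3, w=30) cum 680
⇒ x* = 4
y-coordinate, sorted with cumulative weight:
  y=2 (N6, w=60) cum 60
  y=4 (N3, w=30) cum 90
  y=7 (N4, w=225) cum 315
  y=8 (N7, w=50) cum 365  ← median
  y=9 (N1, w=8) cum 373
  y=10 (N5, w=300) cum 673
  y=11 (N2, w=7) cum 680
⇒ y* = 8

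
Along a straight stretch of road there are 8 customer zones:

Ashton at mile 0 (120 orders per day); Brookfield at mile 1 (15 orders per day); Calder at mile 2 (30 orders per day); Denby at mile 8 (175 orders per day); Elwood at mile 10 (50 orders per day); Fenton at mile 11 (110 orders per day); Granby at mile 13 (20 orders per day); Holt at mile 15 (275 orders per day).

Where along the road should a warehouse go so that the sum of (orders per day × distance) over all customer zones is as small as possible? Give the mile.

x = 11

For a sum of weighted absolute distances on a line, the optimum is the weighted median (not the mean). Total weight W = 795; half-weight = 397.5.
Sort by position and accumulate weight:
  mile 0 (Ashton, w=120) → cum 120
  mile 1 (Brookfield, w=15) → cum 135
  mile 2 (Calder, w=30) → cum 165
  mile 8 (Denby, w=175) → cum 340
  mile 10 (Elwood, w=50) → cum 390
  mile 11 (Fenton, w=110) → cum 500  ≥ 397.5 → median here
  mile 13 (Granby, w=20) → cum 520
  mile 15 (Holt, w=275) → cum 795
Optimal location: mile 11.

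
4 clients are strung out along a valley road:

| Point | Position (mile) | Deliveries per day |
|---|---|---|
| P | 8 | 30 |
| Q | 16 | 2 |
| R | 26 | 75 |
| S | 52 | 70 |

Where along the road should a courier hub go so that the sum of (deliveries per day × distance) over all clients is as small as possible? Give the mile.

x = 26

For a sum of weighted absolute distances on a line, the optimum is the weighted median (not the mean). Total weight W = 177; half-weight = 88.5.
Sort by position and accumulate weight:
  mile 8 (P, w=30) → cum 30
  mile 16 (Q, w=2) → cum 32
  mile 26 (R, w=75) → cum 107  ≥ 88.5 → median here
  mile 52 (S, w=70) → cum 177
Optimal location: mile 26.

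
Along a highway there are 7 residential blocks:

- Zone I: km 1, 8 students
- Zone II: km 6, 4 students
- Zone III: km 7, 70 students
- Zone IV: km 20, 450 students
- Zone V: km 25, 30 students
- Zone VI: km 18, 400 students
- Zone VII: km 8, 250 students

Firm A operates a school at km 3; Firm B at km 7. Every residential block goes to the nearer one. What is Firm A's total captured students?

The indifferent point is the midpoint (3+7)/2 = 5; residential blocks left of it (closer to Firm A at 3) go to Firm A, those right go to Firm B.
  Zone I at 1 (w=8) → Firm A
  Zone II at 6 (w=4) → Firm B
  Zone III at 7 (w=70) → Firm B
  Zone VII at 8 (w=250) → Firm B
  Zone VI at 18 (w=400) → Firm B
  Zone IV at 20 (w=450) → Firm B
  Zone V at 25 (w=30) → Firm B
Firm A captures 8; Firm B captures 1204.

8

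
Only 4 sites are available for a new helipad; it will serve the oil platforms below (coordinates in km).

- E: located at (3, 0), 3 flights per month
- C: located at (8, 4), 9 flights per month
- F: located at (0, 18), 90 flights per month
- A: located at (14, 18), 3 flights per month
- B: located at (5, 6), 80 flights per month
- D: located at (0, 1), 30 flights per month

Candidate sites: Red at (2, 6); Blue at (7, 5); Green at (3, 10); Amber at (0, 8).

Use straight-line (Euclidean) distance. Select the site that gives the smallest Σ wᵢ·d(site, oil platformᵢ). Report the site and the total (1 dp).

Total weighted distance at each candidate:
  Red (2, 6): total = 1622.5
  Blue (7, 5): total = 1825.8
  Green (3, 10): total = 1552.4
  Amber (0, 8): total = 1698.6
Minimum is at Green with total 1552.4 km.

Green, total 1552.4 km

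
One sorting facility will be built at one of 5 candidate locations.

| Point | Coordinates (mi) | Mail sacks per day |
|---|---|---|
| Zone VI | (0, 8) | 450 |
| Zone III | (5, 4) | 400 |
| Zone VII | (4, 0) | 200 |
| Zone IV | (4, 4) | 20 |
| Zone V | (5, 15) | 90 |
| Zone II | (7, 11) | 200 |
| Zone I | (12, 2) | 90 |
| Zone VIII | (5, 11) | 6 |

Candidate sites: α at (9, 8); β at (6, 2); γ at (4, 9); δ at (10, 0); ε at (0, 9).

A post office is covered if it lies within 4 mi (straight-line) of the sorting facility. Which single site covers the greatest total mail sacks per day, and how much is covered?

Coverage radius r = 4 mi; a point is covered iff (Δx)²+(Δy)² ≤ 4² = 16.
  α (9, 8): covers {Zone II} → 200
  β (6, 2): covers {Zone III, Zone VII, Zone IV} → 620
  γ (4, 9): covers {Zone II, Zone VIII} → 206
  δ (10, 0): covers {Zone I} → 90
  ε (0, 9): covers {Zone VI} → 450
Maximum coverage at β: 620 mail sacks per day.

β, covering 620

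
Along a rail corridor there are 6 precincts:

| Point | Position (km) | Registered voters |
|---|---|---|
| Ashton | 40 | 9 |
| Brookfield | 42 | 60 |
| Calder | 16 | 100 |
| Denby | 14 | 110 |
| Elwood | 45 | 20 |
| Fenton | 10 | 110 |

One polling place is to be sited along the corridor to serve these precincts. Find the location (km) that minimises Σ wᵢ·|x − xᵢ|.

x = 14

For a sum of weighted absolute distances on a line, the optimum is the weighted median (not the mean). Total weight W = 409; half-weight = 204.5.
Sort by position and accumulate weight:
  km 10 (Fenton, w=110) → cum 110
  km 14 (Denby, w=110) → cum 220  ≥ 204.5 → median here
  km 16 (Calder, w=100) → cum 320
  km 40 (Ashton, w=9) → cum 329
  km 42 (Brookfield, w=60) → cum 389
  km 45 (Elwood, w=20) → cum 409
Optimal location: km 14.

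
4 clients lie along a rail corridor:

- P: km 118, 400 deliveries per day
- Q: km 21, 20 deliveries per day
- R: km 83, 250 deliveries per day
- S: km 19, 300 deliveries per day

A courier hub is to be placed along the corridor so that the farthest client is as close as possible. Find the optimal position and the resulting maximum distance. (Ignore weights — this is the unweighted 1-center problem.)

location 68.5, max distance 49.5

The 1-center on a line is the midpoint of the two extreme points: leftmost at 19, rightmost at 118.
Optimal location = (19 + 118)/2 = 68.5; maximum distance = (118 − 19)/2 = 49.5.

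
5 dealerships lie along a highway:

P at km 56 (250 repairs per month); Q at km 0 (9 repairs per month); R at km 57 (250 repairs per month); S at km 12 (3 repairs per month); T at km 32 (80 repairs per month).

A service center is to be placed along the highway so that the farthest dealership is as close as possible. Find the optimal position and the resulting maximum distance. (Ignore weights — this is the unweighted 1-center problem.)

location 28.5, max distance 28.5

The 1-center on a line is the midpoint of the two extreme points: leftmost at 0, rightmost at 57.
Optimal location = (0 + 57)/2 = 28.5; maximum distance = (57 − 0)/2 = 28.5.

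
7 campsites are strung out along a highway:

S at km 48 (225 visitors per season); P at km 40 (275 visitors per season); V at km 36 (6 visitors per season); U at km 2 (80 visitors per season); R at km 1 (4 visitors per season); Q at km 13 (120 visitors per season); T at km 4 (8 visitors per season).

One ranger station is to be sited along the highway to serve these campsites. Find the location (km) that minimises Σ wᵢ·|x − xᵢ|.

For a sum of weighted absolute distances on a line, the optimum is the weighted median (not the mean). Total weight W = 718; half-weight = 359.
Sort by position and accumulate weight:
  km 1 (R, w=4) → cum 4
  km 2 (U, w=80) → cum 84
  km 4 (T, w=8) → cum 92
  km 13 (Q, w=120) → cum 212
  km 36 (V, w=6) → cum 218
  km 40 (P, w=275) → cum 493  ≥ 359 → median here
  km 48 (S, w=225) → cum 718
Optimal location: km 40.

x = 40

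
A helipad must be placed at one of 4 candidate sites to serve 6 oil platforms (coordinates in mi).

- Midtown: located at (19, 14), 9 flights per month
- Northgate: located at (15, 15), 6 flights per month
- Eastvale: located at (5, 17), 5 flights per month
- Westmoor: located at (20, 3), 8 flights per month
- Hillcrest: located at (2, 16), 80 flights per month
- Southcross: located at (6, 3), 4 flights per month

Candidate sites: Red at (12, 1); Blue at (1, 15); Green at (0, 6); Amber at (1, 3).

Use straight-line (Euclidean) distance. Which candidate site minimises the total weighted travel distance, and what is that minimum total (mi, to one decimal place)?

Total weighted distance at each candidate:
  Red (12, 1): total = 1839.6
  Blue (1, 15): total = 613.5
  Green (0, 6): total = 1355.4
  Amber (1, 3): total = 1588.4
Minimum is at Blue with total 613.5 mi.

Blue, total 613.5 mi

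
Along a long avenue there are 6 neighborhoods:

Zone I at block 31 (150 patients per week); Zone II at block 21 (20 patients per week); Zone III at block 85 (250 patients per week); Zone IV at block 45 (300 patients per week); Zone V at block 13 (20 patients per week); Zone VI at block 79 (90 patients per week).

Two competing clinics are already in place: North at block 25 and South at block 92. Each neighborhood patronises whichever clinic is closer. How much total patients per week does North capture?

The indifferent point is the midpoint (25+92)/2 = 58.5; neighborhoods left of it (closer to North at 25) go to North, those right go to South.
  Zone V at 13 (w=20) → North
  Zone II at 21 (w=20) → North
  Zone I at 31 (w=150) → North
  Zone IV at 45 (w=300) → North
  Zone VI at 79 (w=90) → South
  Zone III at 85 (w=250) → South
North captures 490; South captures 340.

490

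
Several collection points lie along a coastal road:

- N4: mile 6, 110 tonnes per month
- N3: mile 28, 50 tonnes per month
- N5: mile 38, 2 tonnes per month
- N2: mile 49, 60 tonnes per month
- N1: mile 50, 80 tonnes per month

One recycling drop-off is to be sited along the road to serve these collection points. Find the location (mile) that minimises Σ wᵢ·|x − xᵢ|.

x = 28

For a sum of weighted absolute distances on a line, the optimum is the weighted median (not the mean). Total weight W = 302; half-weight = 151.
Sort by position and accumulate weight:
  mile 6 (N4, w=110) → cum 110
  mile 28 (N3, w=50) → cum 160  ≥ 151 → median here
  mile 38 (N5, w=2) → cum 162
  mile 49 (N2, w=60) → cum 222
  mile 50 (N1, w=80) → cum 302
Optimal location: mile 28.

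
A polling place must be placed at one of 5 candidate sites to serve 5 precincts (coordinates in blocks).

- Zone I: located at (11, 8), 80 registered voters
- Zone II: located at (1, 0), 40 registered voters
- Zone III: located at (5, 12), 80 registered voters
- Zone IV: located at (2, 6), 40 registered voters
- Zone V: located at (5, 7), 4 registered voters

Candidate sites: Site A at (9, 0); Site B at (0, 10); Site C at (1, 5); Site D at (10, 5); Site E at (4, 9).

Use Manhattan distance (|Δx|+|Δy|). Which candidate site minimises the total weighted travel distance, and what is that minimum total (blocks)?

Total weighted distance at each candidate:
  Site A (9, 0): total = 2964
  Site B (0, 10): total = 2312
  Site C (1, 5): total = 2224
  Site D (10, 5): total = 2228
  Site E (4, 9): total = 1652
Minimum is at Site E with total 1652 blocks.

Site E, total 1652 blocks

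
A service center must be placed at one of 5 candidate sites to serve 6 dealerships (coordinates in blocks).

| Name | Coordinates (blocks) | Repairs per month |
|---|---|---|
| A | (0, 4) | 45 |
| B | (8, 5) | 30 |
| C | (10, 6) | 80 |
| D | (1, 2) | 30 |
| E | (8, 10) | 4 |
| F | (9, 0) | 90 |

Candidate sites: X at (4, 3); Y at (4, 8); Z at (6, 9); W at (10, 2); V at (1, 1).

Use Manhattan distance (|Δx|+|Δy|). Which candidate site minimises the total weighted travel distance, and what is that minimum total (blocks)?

Total weighted distance at each candidate:
  X (4, 3): total = 2009
  Y (4, 8): total = 2674
  Z (6, 9): total = 2687
  W (10, 2): total = 1590
  V (1, 1): total = 2534
Minimum is at W with total 1590 blocks.

W, total 1590 blocks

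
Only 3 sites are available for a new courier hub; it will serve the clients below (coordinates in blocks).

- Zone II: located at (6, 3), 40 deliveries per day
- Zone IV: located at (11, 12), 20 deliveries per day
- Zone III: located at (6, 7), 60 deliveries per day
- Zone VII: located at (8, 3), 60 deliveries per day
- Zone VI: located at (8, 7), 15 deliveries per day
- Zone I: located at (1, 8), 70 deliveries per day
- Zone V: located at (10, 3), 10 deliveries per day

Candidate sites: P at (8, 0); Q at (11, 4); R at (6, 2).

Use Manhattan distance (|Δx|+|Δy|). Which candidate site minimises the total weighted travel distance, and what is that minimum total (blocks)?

Total weighted distance at each candidate:
  P (8, 0): total = 2425
  Q (11, 4): total = 2210
  R (6, 2): total = 1745
Minimum is at R with total 1745 blocks.

R, total 1745 blocks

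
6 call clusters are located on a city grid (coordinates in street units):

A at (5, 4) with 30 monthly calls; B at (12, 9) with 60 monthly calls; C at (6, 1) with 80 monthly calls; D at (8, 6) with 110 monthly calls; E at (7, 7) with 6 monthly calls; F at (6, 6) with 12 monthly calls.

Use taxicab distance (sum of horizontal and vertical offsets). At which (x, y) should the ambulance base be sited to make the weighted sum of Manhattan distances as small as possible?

Manhattan distance separates: Σwᵢ(|x−xᵢ|+|y−yᵢ|) = Σwᵢ|x−xᵢ| + Σwᵢ|y−yᵢ|, so x and y are optimised independently as 1-D weighted medians.
Total weight W = 298; half = 149.
x-coordinate, sorted with cumulative weight:
  x=5 (A, w=30) cum 30
  x=6 (C, w=80) cum 110
  x=6 (F, w=12) cum 122
  x=7 (E, w=6) cum 128
  x=8 (D, w=110) cum 238  ← median
  x=12 (B, w=60) cum 298
⇒ x* = 8
y-coordinate, sorted with cumulative weight:
  y=1 (C, w=80) cum 80
  y=4 (A, w=30) cum 110
  y=6 (D, w=110) cum 220  ← median
  y=6 (F, w=12) cum 232
  y=7 (E, w=6) cum 238
  y=9 (B, w=60) cum 298
⇒ y* = 6

(8, 6)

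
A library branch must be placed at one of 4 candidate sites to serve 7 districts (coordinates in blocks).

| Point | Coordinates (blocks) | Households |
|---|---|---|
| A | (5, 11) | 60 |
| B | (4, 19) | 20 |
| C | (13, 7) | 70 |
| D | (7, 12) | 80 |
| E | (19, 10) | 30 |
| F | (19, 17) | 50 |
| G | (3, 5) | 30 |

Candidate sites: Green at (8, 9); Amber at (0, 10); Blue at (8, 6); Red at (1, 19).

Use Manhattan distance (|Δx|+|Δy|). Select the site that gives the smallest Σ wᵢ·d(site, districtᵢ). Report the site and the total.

Green, total 2970 blocks

Total weighted distance at each candidate:
  Green (8, 9): total = 2970
  Amber (0, 10): total = 4570
  Blue (8, 6): total = 3530
  Red (1, 19): total = 5790
Minimum is at Green with total 2970 blocks.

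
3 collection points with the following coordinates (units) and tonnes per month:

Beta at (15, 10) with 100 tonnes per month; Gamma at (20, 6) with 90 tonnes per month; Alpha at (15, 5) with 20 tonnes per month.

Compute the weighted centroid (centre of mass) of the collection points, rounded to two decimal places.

(17.14, 7.81)

The minimiser of Σwᵢ‖p−pᵢ‖² is the weighted centroid p* = (Σwᵢpᵢ)/(Σwᵢ).
Σwᵢ = 210.
Σwᵢxᵢ = 100·15 + 90·20 + 20·15 = 3600.
Σwᵢyᵢ = 100·10 + 90·6 + 20·5 = 1640.
x* = 3600/210 = 17.14, y* = 1640/210 = 7.81.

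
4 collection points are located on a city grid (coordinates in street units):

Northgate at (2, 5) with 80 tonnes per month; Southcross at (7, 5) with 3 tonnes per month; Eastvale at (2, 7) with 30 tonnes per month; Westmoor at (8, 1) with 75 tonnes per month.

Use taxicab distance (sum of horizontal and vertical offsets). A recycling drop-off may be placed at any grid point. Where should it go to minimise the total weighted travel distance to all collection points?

Manhattan distance separates: Σwᵢ(|x−xᵢ|+|y−yᵢ|) = Σwᵢ|x−xᵢ| + Σwᵢ|y−yᵢ|, so x and y are optimised independently as 1-D weighted medians.
Total weight W = 188; half = 94.
x-coordinate, sorted with cumulative weight:
  x=2 (Northgate, w=80) cum 80
  x=2 (Eastvale, w=30) cum 110  ← median
  x=7 (Southcross, w=3) cum 113
  x=8 (Westmoor, w=75) cum 188
⇒ x* = 2
y-coordinate, sorted with cumulative weight:
  y=1 (Westmoor, w=75) cum 75
  y=5 (Northgate, w=80) cum 155  ← median
  y=5 (Southcross, w=3) cum 158
  y=7 (Eastvale, w=30) cum 188
⇒ y* = 5

(2, 5)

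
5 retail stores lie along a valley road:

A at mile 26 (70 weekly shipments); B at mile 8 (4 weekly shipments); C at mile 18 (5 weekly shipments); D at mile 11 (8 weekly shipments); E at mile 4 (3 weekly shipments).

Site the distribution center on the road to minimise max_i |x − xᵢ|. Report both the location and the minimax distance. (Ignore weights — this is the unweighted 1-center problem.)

The 1-center on a line is the midpoint of the two extreme points: leftmost at 4, rightmost at 26.
Optimal location = (4 + 26)/2 = 15; maximum distance = (26 − 4)/2 = 11.

location 15, max distance 11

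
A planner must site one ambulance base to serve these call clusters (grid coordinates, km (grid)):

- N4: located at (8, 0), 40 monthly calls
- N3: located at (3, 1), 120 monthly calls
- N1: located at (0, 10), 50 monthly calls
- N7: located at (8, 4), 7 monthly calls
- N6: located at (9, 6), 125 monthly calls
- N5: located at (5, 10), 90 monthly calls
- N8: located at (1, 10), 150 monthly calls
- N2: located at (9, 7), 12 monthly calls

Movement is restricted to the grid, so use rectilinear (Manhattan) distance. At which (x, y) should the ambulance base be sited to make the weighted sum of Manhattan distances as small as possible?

(3, 7)

Manhattan distance separates: Σwᵢ(|x−xᵢ|+|y−yᵢ|) = Σwᵢ|x−xᵢ| + Σwᵢ|y−yᵢ|, so x and y are optimised independently as 1-D weighted medians.
Total weight W = 594; half = 297.
x-coordinate, sorted with cumulative weight:
  x=0 (N1, w=50) cum 50
  x=1 (N8, w=150) cum 200
  x=3 (N3, w=120) cum 320  ← median
  x=5 (N5, w=90) cum 410
  x=8 (N4, w=40) cum 450
  x=8 (N7, w=7) cum 457
  x=9 (N6, w=125) cum 582
  x=9 (N2, w=12) cum 594
⇒ x* = 3
y-coordinate, sorted with cumulative weight:
  y=0 (N4, w=40) cum 40
  y=1 (N3, w=120) cum 160
  y=4 (N7, w=7) cum 167
  y=6 (N6, w=125) cum 292
  y=7 (N2, w=12) cum 304  ← median
  y=10 (N1, w=50) cum 354
  y=10 (N5, w=90) cum 444
  y=10 (N8, w=150) cum 594
⇒ y* = 7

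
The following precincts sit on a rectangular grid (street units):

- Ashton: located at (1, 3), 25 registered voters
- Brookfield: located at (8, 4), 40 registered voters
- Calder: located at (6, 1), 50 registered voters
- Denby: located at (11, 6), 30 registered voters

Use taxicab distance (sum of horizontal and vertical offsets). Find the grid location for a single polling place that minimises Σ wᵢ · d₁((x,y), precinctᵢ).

Manhattan distance separates: Σwᵢ(|x−xᵢ|+|y−yᵢ|) = Σwᵢ|x−xᵢ| + Σwᵢ|y−yᵢ|, so x and y are optimised independently as 1-D weighted medians.
Total weight W = 145; half = 72.5.
x-coordinate, sorted with cumulative weight:
  x=1 (Ashton, w=25) cum 25
  x=6 (Calder, w=50) cum 75  ← median
  x=8 (Brookfield, w=40) cum 115
  x=11 (Denby, w=30) cum 145
⇒ x* = 6
y-coordinate, sorted with cumulative weight:
  y=1 (Calder, w=50) cum 50
  y=3 (Ashton, w=25) cum 75  ← median
  y=4 (Brookfield, w=40) cum 115
  y=6 (Denby, w=30) cum 145
⇒ y* = 3

(6, 3)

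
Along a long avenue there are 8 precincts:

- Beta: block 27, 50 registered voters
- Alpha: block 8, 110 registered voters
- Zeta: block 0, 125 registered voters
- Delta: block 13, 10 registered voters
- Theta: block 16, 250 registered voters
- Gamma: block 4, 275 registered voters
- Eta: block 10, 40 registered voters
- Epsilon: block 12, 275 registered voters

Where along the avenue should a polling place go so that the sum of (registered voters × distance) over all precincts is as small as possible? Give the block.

x = 12

For a sum of weighted absolute distances on a line, the optimum is the weighted median (not the mean). Total weight W = 1135; half-weight = 567.5.
Sort by position and accumulate weight:
  block 0 (Zeta, w=125) → cum 125
  block 4 (Gamma, w=275) → cum 400
  block 8 (Alpha, w=110) → cum 510
  block 10 (Eta, w=40) → cum 550
  block 12 (Epsilon, w=275) → cum 825  ≥ 567.5 → median here
  block 13 (Delta, w=10) → cum 835
  block 16 (Theta, w=250) → cum 1085
  block 27 (Beta, w=50) → cum 1135
Optimal location: block 12.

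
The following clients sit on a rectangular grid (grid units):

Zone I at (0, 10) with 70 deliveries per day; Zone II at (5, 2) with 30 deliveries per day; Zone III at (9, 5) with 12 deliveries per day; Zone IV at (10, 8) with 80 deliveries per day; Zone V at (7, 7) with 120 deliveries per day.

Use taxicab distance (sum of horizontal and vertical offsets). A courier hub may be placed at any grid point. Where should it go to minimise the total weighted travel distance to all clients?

(7, 7)

Manhattan distance separates: Σwᵢ(|x−xᵢ|+|y−yᵢ|) = Σwᵢ|x−xᵢ| + Σwᵢ|y−yᵢ|, so x and y are optimised independently as 1-D weighted medians.
Total weight W = 312; half = 156.
x-coordinate, sorted with cumulative weight:
  x=0 (Zone I, w=70) cum 70
  x=5 (Zone II, w=30) cum 100
  x=7 (Zone V, w=120) cum 220  ← median
  x=9 (Zone III, w=12) cum 232
  x=10 (Zone IV, w=80) cum 312
⇒ x* = 7
y-coordinate, sorted with cumulative weight:
  y=2 (Zone II, w=30) cum 30
  y=5 (Zone III, w=12) cum 42
  y=7 (Zone V, w=120) cum 162  ← median
  y=8 (Zone IV, w=80) cum 242
  y=10 (Zone I, w=70) cum 312
⇒ y* = 7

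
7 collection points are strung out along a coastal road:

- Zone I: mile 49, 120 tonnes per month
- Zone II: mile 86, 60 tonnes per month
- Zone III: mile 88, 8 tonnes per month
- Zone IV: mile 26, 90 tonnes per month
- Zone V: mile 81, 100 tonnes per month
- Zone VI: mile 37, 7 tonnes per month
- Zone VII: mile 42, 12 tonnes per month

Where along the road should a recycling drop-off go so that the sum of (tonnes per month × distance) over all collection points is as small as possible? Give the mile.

x = 49

For a sum of weighted absolute distances on a line, the optimum is the weighted median (not the mean). Total weight W = 397; half-weight = 198.5.
Sort by position and accumulate weight:
  mile 26 (Zone IV, w=90) → cum 90
  mile 37 (Zone VI, w=7) → cum 97
  mile 42 (Zone VII, w=12) → cum 109
  mile 49 (Zone I, w=120) → cum 229  ≥ 198.5 → median here
  mile 81 (Zone V, w=100) → cum 329
  mile 86 (Zone II, w=60) → cum 389
  mile 88 (Zone III, w=8) → cum 397
Optimal location: mile 49.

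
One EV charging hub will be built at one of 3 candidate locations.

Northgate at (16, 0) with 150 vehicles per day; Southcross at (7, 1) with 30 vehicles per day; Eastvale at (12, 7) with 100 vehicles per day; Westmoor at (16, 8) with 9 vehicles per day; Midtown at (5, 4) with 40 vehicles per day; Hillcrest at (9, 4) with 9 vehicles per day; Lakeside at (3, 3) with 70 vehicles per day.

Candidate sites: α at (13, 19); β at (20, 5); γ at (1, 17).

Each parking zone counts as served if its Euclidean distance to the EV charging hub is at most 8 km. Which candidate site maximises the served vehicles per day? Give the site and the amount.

Coverage radius r = 8 km; a point is covered iff (Δx)²+(Δy)² ≤ 8² = 64.
  α (13, 19): covers {none} → 0
  β (20, 5): covers {Northgate, Westmoor} → 159
  γ (1, 17): covers {none} → 0
Maximum coverage at β: 159 vehicles per day.

β, covering 159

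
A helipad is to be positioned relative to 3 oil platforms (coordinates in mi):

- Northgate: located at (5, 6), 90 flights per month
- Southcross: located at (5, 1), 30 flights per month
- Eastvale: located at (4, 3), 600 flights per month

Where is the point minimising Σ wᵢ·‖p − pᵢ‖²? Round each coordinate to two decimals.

(4.17, 3.29)

The minimiser of Σwᵢ‖p−pᵢ‖² is the weighted centroid p* = (Σwᵢpᵢ)/(Σwᵢ).
Σwᵢ = 720.
Σwᵢxᵢ = 90·5 + 30·5 + 600·4 = 3000.
Σwᵢyᵢ = 90·6 + 30·1 + 600·3 = 2370.
x* = 3000/720 = 4.17, y* = 2370/720 = 3.29.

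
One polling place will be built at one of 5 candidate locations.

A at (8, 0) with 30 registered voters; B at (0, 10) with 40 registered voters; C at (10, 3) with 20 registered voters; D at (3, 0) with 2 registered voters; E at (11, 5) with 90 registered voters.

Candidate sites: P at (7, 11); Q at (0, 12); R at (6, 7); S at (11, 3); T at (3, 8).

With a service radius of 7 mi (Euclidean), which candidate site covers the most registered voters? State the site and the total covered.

R, covering 150

Coverage radius r = 7 mi; a point is covered iff (Δx)²+(Δy)² ≤ 7² = 49.
  P (7, 11): covers {none} → 0
  Q (0, 12): covers {B} → 40
  R (6, 7): covers {B, C, E} → 150
  S (11, 3): covers {A, C, E} → 140
  T (3, 8): covers {B} → 40
Maximum coverage at R: 150 registered voters.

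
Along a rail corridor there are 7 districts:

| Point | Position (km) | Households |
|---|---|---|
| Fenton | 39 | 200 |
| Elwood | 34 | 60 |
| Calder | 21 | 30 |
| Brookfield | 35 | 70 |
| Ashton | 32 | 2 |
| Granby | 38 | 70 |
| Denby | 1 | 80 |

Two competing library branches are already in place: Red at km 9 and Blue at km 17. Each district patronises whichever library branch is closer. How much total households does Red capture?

80

The indifferent point is the midpoint (9+17)/2 = 13; districts left of it (closer to Red at 9) go to Red, those right go to Blue.
  Denby at 1 (w=80) → Red
  Calder at 21 (w=30) → Blue
  Ashton at 32 (w=2) → Blue
  Elwood at 34 (w=60) → Blue
  Brookfield at 35 (w=70) → Blue
  Granby at 38 (w=70) → Blue
  Fenton at 39 (w=200) → Blue
Red captures 80; Blue captures 432.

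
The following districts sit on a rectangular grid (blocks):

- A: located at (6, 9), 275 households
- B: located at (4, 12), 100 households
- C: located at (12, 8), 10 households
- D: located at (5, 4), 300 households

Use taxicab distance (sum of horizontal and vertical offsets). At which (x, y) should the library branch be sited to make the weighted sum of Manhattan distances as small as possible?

(5, 9)

Manhattan distance separates: Σwᵢ(|x−xᵢ|+|y−yᵢ|) = Σwᵢ|x−xᵢ| + Σwᵢ|y−yᵢ|, so x and y are optimised independently as 1-D weighted medians.
Total weight W = 685; half = 342.5.
x-coordinate, sorted with cumulative weight:
  x=4 (B, w=100) cum 100
  x=5 (D, w=300) cum 400  ← median
  x=6 (A, w=275) cum 675
  x=12 (C, w=10) cum 685
⇒ x* = 5
y-coordinate, sorted with cumulative weight:
  y=4 (D, w=300) cum 300
  y=8 (C, w=10) cum 310
  y=9 (A, w=275) cum 585  ← median
  y=12 (B, w=100) cum 685
⇒ y* = 9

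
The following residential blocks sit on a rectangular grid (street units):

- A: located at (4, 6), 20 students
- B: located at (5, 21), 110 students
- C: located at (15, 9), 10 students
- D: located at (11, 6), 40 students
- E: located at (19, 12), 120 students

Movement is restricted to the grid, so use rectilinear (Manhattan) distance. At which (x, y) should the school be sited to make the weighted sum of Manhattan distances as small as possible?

(11, 12)

Manhattan distance separates: Σwᵢ(|x−xᵢ|+|y−yᵢ|) = Σwᵢ|x−xᵢ| + Σwᵢ|y−yᵢ|, so x and y are optimised independently as 1-D weighted medians.
Total weight W = 300; half = 150.
x-coordinate, sorted with cumulative weight:
  x=4 (A, w=20) cum 20
  x=5 (B, w=110) cum 130
  x=11 (D, w=40) cum 170  ← median
  x=15 (C, w=10) cum 180
  x=19 (E, w=120) cum 300
⇒ x* = 11
y-coordinate, sorted with cumulative weight:
  y=6 (A, w=20) cum 20
  y=6 (D, w=40) cum 60
  y=9 (C, w=10) cum 70
  y=12 (E, w=120) cum 190  ← median
  y=21 (B, w=110) cum 300
⇒ y* = 12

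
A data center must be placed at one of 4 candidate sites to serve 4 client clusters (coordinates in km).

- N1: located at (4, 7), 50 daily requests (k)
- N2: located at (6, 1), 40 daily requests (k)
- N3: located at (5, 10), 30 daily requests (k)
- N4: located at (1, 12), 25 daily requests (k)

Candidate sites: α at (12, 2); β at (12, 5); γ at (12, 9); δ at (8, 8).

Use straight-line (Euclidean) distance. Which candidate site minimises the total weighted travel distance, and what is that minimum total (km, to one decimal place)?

δ, total 807.1 km

Total weighted distance at each candidate:
  α (12, 2): total = 1405.6
  β (12, 5): total = 1284.8
  γ (12, 9): total = 1309.5
  δ (8, 8): total = 807.1
Minimum is at δ with total 807.1 km.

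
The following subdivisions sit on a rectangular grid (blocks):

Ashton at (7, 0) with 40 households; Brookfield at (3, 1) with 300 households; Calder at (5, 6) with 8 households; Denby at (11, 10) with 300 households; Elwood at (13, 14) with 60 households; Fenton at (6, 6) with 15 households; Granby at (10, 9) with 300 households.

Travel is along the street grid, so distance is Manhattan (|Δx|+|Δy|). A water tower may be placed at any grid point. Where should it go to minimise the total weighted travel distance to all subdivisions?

(10, 9)

Manhattan distance separates: Σwᵢ(|x−xᵢ|+|y−yᵢ|) = Σwᵢ|x−xᵢ| + Σwᵢ|y−yᵢ|, so x and y are optimised independently as 1-D weighted medians.
Total weight W = 1023; half = 511.5.
x-coordinate, sorted with cumulative weight:
  x=3 (Brookfield, w=300) cum 300
  x=5 (Calder, w=8) cum 308
  x=6 (Fenton, w=15) cum 323
  x=7 (Ashton, w=40) cum 363
  x=10 (Granby, w=300) cum 663  ← median
  x=11 (Denby, w=300) cum 963
  x=13 (Elwood, w=60) cum 1023
⇒ x* = 10
y-coordinate, sorted with cumulative weight:
  y=0 (Ashton, w=40) cum 40
  y=1 (Brookfield, w=300) cum 340
  y=6 (Calder, w=8) cum 348
  y=6 (Fenton, w=15) cum 363
  y=9 (Granby, w=300) cum 663  ← median
  y=10 (Denby, w=300) cum 963
  y=14 (Elwood, w=60) cum 1023
⇒ y* = 9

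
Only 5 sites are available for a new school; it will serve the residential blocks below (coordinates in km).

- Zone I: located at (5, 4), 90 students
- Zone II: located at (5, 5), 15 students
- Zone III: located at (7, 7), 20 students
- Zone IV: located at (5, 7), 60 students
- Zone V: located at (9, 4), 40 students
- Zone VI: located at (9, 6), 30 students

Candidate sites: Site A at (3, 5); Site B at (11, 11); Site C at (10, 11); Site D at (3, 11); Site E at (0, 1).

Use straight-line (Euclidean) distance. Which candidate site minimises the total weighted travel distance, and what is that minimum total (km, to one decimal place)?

Total weighted distance at each candidate:
  Site A (3, 5): total = 916.2
  Site B (11, 11): total = 1955.6
  Site C (10, 11): total = 1811.4
  Site D (3, 11): total = 1734.6
  Site E (0, 1): total = 1962.2
Minimum is at Site A with total 916.2 km.

Site A, total 916.2 km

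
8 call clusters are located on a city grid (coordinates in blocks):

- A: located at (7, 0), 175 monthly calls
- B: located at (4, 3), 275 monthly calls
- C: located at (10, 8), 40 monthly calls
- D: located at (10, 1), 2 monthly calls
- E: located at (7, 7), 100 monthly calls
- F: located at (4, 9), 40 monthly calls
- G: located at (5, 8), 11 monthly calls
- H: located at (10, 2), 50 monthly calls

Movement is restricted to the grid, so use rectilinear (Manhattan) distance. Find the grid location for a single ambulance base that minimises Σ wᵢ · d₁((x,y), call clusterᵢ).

Manhattan distance separates: Σwᵢ(|x−xᵢ|+|y−yᵢ|) = Σwᵢ|x−xᵢ| + Σwᵢ|y−yᵢ|, so x and y are optimised independently as 1-D weighted medians.
Total weight W = 693; half = 346.5.
x-coordinate, sorted with cumulative weight:
  x=4 (B, w=275) cum 275
  x=4 (F, w=40) cum 315
  x=5 (G, w=11) cum 326
  x=7 (A, w=175) cum 501  ← median
  x=7 (E, w=100) cum 601
  x=10 (C, w=40) cum 641
  x=10 (D, w=2) cum 643
  x=10 (H, w=50) cum 693
⇒ x* = 7
y-coordinate, sorted with cumulative weight:
  y=0 (A, w=175) cum 175
  y=1 (D, w=2) cum 177
  y=2 (H, w=50) cum 227
  y=3 (B, w=275) cum 502  ← median
  y=7 (E, w=100) cum 602
  y=8 (C, w=40) cum 642
  y=8 (G, w=11) cum 653
  y=9 (F, w=40) cum 693
⇒ y* = 3

(7, 3)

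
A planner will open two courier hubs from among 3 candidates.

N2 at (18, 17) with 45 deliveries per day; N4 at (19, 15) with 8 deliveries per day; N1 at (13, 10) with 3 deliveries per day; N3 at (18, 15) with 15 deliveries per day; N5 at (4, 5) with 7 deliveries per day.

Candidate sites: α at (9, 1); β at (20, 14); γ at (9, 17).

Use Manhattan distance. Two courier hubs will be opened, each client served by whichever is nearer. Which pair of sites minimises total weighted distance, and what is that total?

{α, β}, total 382

Evaluate every pair (each demand assigned to the nearer of the two):
  {α, β}: total = 382
  {β, γ}: total = 438
  {α, γ}: total = 762
Best pair: {α, β} with total 382.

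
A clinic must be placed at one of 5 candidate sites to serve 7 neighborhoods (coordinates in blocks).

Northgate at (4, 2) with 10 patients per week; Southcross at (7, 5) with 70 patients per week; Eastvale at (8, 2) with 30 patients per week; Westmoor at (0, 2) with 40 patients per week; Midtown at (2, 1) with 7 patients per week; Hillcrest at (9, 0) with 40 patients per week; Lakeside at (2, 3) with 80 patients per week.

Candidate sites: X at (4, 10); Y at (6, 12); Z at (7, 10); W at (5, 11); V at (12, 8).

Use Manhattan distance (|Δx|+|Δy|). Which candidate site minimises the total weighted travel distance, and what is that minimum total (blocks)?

Z, total 2868 blocks

Total weighted distance at each candidate:
  X (4, 10): total = 2877
  Y (6, 12): total = 3425
  Z (7, 10): total = 2868
  W (5, 11): total = 3151
  V (12, 8): total = 3479
Minimum is at Z with total 2868 blocks.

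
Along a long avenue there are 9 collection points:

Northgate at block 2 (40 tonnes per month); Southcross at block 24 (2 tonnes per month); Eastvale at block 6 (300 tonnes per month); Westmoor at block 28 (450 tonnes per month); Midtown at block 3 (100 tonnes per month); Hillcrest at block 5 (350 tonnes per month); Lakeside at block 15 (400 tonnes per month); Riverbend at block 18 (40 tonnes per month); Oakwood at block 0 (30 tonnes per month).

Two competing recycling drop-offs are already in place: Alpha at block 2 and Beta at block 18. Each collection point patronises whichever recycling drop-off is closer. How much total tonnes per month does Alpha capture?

The indifferent point is the midpoint (2+18)/2 = 10; collection points left of it (closer to Alpha at 2) go to Alpha, those right go to Beta.
  Oakwood at 0 (w=30) → Alpha
  Northgate at 2 (w=40) → Alpha
  Midtown at 3 (w=100) → Alpha
  Hillcrest at 5 (w=350) → Alpha
  Eastvale at 6 (w=300) → Alpha
  Lakeside at 15 (w=400) → Beta
  Riverbend at 18 (w=40) → Beta
  Southcross at 24 (w=2) → Beta
  Westmoor at 28 (w=450) → Beta
Alpha captures 820; Beta captures 892.

820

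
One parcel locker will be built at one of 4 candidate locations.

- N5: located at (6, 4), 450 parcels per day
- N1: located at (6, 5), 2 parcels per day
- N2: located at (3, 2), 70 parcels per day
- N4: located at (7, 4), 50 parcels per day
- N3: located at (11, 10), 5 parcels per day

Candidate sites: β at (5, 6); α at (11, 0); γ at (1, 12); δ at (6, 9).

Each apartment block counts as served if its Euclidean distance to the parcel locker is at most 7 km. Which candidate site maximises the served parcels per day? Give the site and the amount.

Coverage radius r = 7 km; a point is covered iff (Δx)²+(Δy)² ≤ 7² = 49.
  β (5, 6): covers {N5, N1, N2, N4} → 572
  α (11, 0): covers {N5, N4} → 500
  γ (1, 12): covers {none} → 0
  δ (6, 9): covers {N5, N1, N4, N3} → 507
Maximum coverage at β: 572 parcels per day.

β, covering 572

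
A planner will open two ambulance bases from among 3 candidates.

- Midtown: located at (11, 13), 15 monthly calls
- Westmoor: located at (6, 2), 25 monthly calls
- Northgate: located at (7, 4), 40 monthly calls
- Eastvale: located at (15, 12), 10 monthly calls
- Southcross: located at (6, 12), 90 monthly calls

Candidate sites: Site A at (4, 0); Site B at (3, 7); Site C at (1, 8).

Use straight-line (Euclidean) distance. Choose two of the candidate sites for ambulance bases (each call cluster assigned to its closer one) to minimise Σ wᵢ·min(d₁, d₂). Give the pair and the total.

{Site A, Site B}, total 1075.5

Evaluate every pair (each demand assigned to the nearer of the two):
  {Site A, Site B}: total = 1075.5
  {Site B, Site C}: total = 1150.6
  {Site A, Site C}: total = 1160.3
Best pair: {Site A, Site B} with total 1075.5.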